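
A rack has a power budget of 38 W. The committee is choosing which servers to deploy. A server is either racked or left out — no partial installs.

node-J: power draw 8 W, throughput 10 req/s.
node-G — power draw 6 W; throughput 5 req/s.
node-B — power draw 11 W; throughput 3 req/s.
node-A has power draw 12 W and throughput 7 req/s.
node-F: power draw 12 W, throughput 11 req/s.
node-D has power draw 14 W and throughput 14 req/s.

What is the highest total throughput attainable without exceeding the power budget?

Allowing fractional choices, the relaxed optimum would be about 38.3, but servers are indivisible.
node-A + node-F + node-D: power draw 12 + 12 + 14 = 38 ≤ 38, throughput 7 + 11 + 14 = 32.
node-J + node-G + node-A + node-F: power draw 8 + 6 + 12 + 12 = 38 ≤ 38, throughput 10 + 5 + 7 + 11 = 33.
node-J + node-F + node-D: power draw 8 + 12 + 14 = 34 ≤ 38, throughput 10 + 11 + 14 = 35.
Best is node-J, node-F, and node-D with total throughput 35.

35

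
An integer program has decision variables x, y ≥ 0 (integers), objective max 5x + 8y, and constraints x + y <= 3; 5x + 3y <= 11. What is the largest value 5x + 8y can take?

(x,y)=(0,3): 1·0+1·3=3≤3, 5·0+3·3=9≤11, objective 24.
(x,y)=(1,2): 1·1+1·2=3≤3, 5·1+3·2=11≤11, objective 21.
(x,y)=(0,2): 1·0+1·2=2≤3, 5·0+3·2=6≤11, objective 16.
Maximum is 24 at (x,y)=(0,3).

24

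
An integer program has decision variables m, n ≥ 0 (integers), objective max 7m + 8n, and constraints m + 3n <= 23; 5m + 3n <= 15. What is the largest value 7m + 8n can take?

(m,n)=(0,5) is feasible, giving 40.
(m,n)=(0,4) is feasible, giving 32.
The best lattice point is (0,5), giving 40.

40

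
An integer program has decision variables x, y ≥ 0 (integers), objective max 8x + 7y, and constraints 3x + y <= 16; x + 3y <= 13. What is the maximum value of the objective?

Relaxing integrality, the LP optimum is 55.12 at (x,y) = (4.38, 2.88), which is not an integer point.
(x,y)=(4,3): 3·4+1·3=15≤16, 1·4+3·3=13≤13, objective 53.
(x,y)=(5,1): 3·5+1·1=16≤16, 1·5+3·1=8≤13, objective 47.
No feasible integer point exceeds 53.

53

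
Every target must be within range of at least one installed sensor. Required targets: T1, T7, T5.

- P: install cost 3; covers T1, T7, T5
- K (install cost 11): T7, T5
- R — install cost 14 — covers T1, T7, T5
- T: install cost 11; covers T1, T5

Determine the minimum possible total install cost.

3

P alone covers T1, T7, T5 — every target.
Total install cost: 3.
No cover costs less than 3.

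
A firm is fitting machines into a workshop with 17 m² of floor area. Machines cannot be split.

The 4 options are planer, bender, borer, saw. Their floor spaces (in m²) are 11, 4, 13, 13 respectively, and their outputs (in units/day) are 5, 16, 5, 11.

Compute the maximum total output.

This is a 0-1 knapsack instance.
bender + borer: floor space 4 + 13 = 17 ≤ 17, output 16 + 5 = 21.
bender + saw: floor space 4 + 13 = 17 ≤ 17, output 16 + 11 = 27.
planer + bender: floor space 11 + 4 = 15 ≤ 17, output 5 + 16 = 21.
Best is bender and saw with total output 27.

27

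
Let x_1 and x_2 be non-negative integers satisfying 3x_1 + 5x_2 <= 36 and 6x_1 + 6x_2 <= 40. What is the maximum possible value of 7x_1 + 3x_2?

42

Relaxing integrality, the LP optimum is 46.67 at (x_1,x_2) = (6.67, 0), which is not an integer point.
(x_1,x_2)=(6,0): 3·6+5·0=18≤36, 6·6+6·0=36≤40, objective 42.
(x_1,x_2)=(5,1): 3·5+5·1=20≤36, 6·5+6·1=36≤40, objective 38.
(x_1,x_2)=(5,0): 3·5+5·0=15≤36, 6·5+6·0=30≤40, objective 35.
The best lattice point is (6,0), giving 42.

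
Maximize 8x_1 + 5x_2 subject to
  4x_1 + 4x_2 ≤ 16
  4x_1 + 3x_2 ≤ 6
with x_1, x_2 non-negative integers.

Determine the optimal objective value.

(x_1,x_2)=(0,2) is feasible, giving 10.
(x_1,x_2)=(1,0) is feasible, giving 8.
(x_1,x_2)=(0,1) is feasible, giving 5.
Maximum is 10 at (x_1,x_2)=(0,2).

10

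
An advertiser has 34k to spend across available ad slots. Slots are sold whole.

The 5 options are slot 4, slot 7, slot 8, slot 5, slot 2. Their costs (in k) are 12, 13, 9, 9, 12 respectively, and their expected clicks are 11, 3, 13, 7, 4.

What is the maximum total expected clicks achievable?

31

Allowing fractional choices, the relaxed optimum would be about 32.3, but ad slots are indivisible.
slot 4 + slot 8 + slot 2: cost 12 + 9 + 12 = 33 ≤ 34, expected clicks 11 + 13 + 4 = 28.
slot 4 + slot 7 + slot 8: cost 12 + 13 + 9 = 34 ≤ 34, expected clicks 11 + 3 + 13 = 27.
slot 4 + slot 8 + slot 5: cost 12 + 9 + 9 = 30 ≤ 34, expected clicks 11 + 13 + 7 = 31.
Best is slot 4, slot 8, and slot 5 with total expected clicks 31.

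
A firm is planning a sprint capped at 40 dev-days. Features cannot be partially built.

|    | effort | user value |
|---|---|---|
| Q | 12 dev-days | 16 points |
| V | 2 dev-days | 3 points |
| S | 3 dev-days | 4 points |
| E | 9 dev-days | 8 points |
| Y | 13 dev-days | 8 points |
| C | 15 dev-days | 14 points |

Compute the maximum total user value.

42

Take Q, S, E, and C: effort 12 + 3 + 9 + 15 = 39 ≤ 40, user value 16 + 4 + 8 + 14 = 42.
No other feasible combination does better.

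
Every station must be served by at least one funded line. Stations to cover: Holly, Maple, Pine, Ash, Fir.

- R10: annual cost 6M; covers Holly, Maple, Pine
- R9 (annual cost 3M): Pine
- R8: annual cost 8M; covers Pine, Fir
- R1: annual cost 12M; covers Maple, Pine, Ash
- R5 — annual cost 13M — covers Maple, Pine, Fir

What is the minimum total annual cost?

This is an integer covering problem.
Choose R10, R8, and R1: together they cover Holly, Maple, Pine, Ash, Fir — every station.
Total annual cost: 6 + 8 + 12 = 26.
No cover costs less than 26.

26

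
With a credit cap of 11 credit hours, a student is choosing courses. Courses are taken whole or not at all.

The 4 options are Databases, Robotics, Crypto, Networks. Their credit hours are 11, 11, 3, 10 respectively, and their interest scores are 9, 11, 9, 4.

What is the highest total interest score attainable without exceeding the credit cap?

11

Robotics: credit hours 11 ≤ 11, interest score 11.
Databases: credit hours 11 ≤ 11, interest score 9.
Crypto: credit hours 3 ≤ 11, interest score 9.
Best is Robotics with total interest score 11.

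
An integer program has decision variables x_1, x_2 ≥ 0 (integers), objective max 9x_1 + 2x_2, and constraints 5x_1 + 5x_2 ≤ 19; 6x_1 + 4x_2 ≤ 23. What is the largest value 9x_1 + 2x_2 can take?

27

The continuous relaxation peaks at (3.8, 0) with value 34.20; rounding to a feasible lattice point costs some objective.
(x_1,x_2)=(3,0) is feasible, giving 27.
(x_1,x_2)=(2,1) is feasible, giving 20.
(x_1,x_2)=(2,0) is feasible, giving 18.
Maximum is 27 at (x_1,x_2)=(3,0).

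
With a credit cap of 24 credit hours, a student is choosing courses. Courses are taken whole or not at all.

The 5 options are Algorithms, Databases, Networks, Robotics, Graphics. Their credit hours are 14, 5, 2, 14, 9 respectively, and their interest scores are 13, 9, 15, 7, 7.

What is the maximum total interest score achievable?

Allowing fractional choices, the relaxed optimum would be about 39.3, but courses are indivisible.
Databases + Networks + Graphics: credit hours 5 + 2 + 9 = 16 ≤ 24, interest score 9 + 15 + 7 = 31.
Algorithms + Databases + Networks: credit hours 14 + 5 + 2 = 21 ≤ 24, interest score 13 + 9 + 15 = 37.
Best is Algorithms, Databases, and Networks with total interest score 37.

37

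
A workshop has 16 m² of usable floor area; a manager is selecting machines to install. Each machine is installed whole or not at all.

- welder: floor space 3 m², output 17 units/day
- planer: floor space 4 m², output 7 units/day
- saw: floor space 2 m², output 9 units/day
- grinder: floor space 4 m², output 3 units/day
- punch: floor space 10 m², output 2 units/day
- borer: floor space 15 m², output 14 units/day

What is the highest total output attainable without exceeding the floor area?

36

Allowing fractional choices, the relaxed optimum would be about 39.5, but machines are indivisible.
welder + planer + saw + grinder: floor space 3 + 4 + 2 + 4 = 13 ≤ 16, output 17 + 7 + 9 + 3 = 36.
welder + planer + saw: floor space 3 + 4 + 2 = 9 ≤ 16, output 17 + 7 + 9 = 33.
Best is welder, planer, saw, and grinder with total output 36.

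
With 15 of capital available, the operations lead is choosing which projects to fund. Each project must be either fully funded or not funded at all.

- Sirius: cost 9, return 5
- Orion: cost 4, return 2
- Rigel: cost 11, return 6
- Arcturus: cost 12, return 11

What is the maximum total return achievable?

This is an integer program with binary decision variables.
Take Arcturus: cost 12 ≤ 15, return 11.
No other feasible combination does better.

11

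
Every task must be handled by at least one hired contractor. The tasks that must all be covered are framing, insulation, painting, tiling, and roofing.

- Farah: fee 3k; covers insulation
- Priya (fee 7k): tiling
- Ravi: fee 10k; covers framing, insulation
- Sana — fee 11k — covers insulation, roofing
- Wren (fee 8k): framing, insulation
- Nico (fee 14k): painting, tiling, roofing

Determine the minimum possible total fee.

22

The greedy cost-per-new-task heuristic would pick Farah, Nico, and Wren for 25, but a cheaper cover exists.
Choose Wren and Nico: together they cover framing, insulation, painting, tiling, roofing — every task.
Total fee: 8 + 14 = 22.
No cover costs less than 22.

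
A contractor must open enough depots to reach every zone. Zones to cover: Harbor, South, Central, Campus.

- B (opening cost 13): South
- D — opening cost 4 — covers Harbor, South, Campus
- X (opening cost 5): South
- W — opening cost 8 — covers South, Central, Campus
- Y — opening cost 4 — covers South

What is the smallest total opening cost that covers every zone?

12

This is a weighted set-cover instance.
Choose D and W: together they cover Harbor, South, Central, Campus — every zone.
Total opening cost: 4 + 8 = 12.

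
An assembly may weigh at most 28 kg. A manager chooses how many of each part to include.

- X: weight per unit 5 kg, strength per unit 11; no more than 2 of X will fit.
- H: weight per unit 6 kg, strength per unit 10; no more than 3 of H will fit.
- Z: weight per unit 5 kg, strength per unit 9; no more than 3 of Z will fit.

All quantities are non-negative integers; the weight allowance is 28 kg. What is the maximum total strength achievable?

52

This is a bounded integer knapsack.
X has the best ratio (11/5); taking only X gives at most 2×11 = 22 (stopped by the supply cap of 2).
Mixing does better — 2×X and 3×H: weight 28 ≤ 28, strength 2·11 + 3·10 = 52.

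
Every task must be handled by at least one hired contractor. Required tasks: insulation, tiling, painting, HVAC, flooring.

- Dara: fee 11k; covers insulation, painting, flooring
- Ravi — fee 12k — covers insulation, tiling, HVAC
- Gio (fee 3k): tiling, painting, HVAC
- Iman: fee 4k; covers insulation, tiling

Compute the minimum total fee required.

14

The greedy cost-per-new-task heuristic would pick Gio, Iman, and Dara for 18, but a cheaper cover exists.
Choose Dara and Gio: together they cover insulation, tiling, painting, HVAC, flooring — every task.
Total fee: 11 + 3 = 14.
No cover costs less than 14.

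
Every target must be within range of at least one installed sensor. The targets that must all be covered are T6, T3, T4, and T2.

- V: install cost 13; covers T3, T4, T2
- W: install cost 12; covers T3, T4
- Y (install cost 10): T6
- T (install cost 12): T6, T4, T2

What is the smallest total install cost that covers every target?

23

The greedy cost-per-new-target heuristic would pick T and W for 24, but a cheaper cover exists.
Choose V and Y: together they cover T6, T3, T4, T2 — every target.
Total install cost: 13 + 10 = 23.
No cover costs less than 23.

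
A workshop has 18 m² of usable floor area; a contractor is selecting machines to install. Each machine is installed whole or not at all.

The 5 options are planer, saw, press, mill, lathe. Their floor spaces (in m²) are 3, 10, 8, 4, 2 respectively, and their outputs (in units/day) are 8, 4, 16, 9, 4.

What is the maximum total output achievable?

37

Treat it as a binary knapsack problem.
Allowing fractional choices, the relaxed optimum would be about 37.4, but machines are indivisible.
press + mill + lathe: floor space 8 + 4 + 2 = 14 ≤ 18, output 16 + 9 + 4 = 29.
planer + press + mill + lathe: floor space 3 + 8 + 4 + 2 = 17 ≤ 18, output 8 + 16 + 9 + 4 = 37.
planer + press + mill: floor space 3 + 8 + 4 = 15 ≤ 18, output 8 + 16 + 9 = 33.
Best is planer, press, mill, and lathe with total output 37.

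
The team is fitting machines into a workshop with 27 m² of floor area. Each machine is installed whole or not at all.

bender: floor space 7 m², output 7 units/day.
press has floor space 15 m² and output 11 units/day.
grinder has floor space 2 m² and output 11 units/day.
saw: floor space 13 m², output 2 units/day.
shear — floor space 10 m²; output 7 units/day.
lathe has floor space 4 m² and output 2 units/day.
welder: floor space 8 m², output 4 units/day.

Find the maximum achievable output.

29

Take bender, press, and grinder: floor space 7 + 15 + 2 = 24 ≤ 27, output 7 + 11 + 11 = 29.
No feasible combination exceeds this.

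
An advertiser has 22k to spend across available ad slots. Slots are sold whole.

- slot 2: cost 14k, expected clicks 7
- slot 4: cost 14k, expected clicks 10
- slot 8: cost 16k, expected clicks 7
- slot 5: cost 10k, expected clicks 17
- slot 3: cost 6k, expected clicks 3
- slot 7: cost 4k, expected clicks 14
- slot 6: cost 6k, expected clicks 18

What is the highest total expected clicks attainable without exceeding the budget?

49

slot 5 + slot 7 + slot 6: cost 10 + 4 + 6 = 20 ≤ 22, expected clicks 17 + 14 + 18 = 49.
slot 5 + slot 3 + slot 6: cost 10 + 6 + 6 = 22 ≤ 22, expected clicks 17 + 3 + 18 = 38.
Best is slot 5, slot 7, and slot 6 with total expected clicks 49.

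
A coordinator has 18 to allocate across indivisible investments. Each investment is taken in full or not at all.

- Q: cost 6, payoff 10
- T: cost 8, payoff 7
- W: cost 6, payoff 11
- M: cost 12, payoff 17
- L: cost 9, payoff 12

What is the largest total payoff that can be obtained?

Allowing fractional choices, the relaxed optimum would be about 29.5, but investments are indivisible.
W + M: cost 6 + 12 = 18 ≤ 18, payoff 11 + 17 = 28.
W + L: cost 6 + 9 = 15 ≤ 18, payoff 11 + 12 = 23.
Q + M: cost 6 + 12 = 18 ≤ 18, payoff 10 + 17 = 27.
Best is W and M with total payoff 28.

28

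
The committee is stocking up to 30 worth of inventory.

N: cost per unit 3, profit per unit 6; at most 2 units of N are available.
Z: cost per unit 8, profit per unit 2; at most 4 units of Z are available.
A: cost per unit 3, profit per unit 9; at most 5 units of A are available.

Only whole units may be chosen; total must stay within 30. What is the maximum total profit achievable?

59

This is a bounded integer knapsack.
2×N and 5×A: cost 21 ≤ 30, profit 2·6 + 5·9 = 57.
2×N, 1×Z, and 5×A: cost 29 ≤ 30, profit 2·6 + 1·2 + 5·9 = 59.
Best is 59.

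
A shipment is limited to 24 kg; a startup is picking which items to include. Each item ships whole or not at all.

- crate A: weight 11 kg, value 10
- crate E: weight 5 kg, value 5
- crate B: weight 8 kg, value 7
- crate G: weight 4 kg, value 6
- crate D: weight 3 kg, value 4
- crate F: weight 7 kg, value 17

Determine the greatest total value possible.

Allowing fractional choices, the relaxed optimum would be about 36.5, but items are indivisible.
crate E + crate B + crate G + crate F: weight 5 + 8 + 4 + 7 = 24 ≤ 24, value 5 + 7 + 6 + 17 = 35.
crate B + crate G + crate D + crate F: weight 8 + 4 + 3 + 7 = 22 ≤ 24, value 7 + 6 + 4 + 17 = 34.
Best is crate E, crate B, crate G, and crate F with total value 35.

35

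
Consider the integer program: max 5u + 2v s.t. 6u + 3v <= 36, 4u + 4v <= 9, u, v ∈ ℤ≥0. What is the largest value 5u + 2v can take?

10

The continuous relaxation peaks at (2.25, 0) with value 11.25; rounding to a feasible lattice point costs some objective.
(u,v)=(2,0): 6·2+3·0=12≤36, 4·2+4·0=8≤9, objective 10.
(u,v)=(1,1): 6·1+3·1=9≤36, 4·1+4·1=8≤9, objective 7.
(u,v)=(1,0): 6·1+3·0=6≤36, 4·1+4·0=4≤9, objective 5.
Maximum is 10 at (u,v)=(2,0).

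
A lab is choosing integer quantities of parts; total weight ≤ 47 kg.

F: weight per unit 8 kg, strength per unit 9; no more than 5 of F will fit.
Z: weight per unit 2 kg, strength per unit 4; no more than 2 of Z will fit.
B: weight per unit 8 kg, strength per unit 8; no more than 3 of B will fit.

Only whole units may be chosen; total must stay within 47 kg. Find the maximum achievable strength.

4×F, 2×Z, and 1×B: weight 44 ≤ 47, strength 4·9 + 2·4 + 1·8 = 52.
5×F and 2×Z: weight 44 ≤ 47, strength 5·9 + 2·4 = 53.
Best is 53.

53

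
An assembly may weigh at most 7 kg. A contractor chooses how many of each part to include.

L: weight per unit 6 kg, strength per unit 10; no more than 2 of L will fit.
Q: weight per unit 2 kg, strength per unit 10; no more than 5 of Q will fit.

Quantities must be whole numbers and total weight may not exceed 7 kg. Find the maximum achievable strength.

Q has the best ratio (10/2); taking only Q gives at most 3×10 = 30 (stopped by the weight limit).
Optimal: 3×Q: weight 6 ≤ 7, strength 3·10 = 30.

30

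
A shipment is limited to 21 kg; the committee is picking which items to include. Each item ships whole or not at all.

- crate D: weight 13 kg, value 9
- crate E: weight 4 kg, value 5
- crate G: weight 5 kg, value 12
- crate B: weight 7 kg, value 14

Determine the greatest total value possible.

Allowing fractional choices, the relaxed optimum would be about 34.5, but items are indivisible.
crate E + crate G + crate B: weight 4 + 5 + 7 = 16 ≤ 21, value 5 + 12 + 14 = 31.
crate G + crate B: weight 5 + 7 = 12 ≤ 21, value 12 + 14 = 26.
crate D + crate B: weight 13 + 7 = 20 ≤ 21, value 9 + 14 = 23.
Best is crate E, crate G, and crate B with total value 31.

31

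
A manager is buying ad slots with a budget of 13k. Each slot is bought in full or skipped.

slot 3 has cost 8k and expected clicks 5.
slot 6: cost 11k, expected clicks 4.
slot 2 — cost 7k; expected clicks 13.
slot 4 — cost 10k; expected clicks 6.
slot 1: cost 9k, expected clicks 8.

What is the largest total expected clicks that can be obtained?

13

This is an integer program with binary decision variables.
Take slot 2: cost 7 ≤ 13, expected clicks 13.
No other feasible combination does better.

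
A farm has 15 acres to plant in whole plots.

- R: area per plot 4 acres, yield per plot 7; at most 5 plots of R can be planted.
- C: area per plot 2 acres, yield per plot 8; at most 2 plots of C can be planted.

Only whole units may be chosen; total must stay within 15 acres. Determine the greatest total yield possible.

2×R and 2×C: area 12 ≤ 15, yield 2·7 + 2·8 = 30.
3×R and 1×C: area 14 ≤ 15, yield 3·7 + 1·8 = 29.
Best is 30.

30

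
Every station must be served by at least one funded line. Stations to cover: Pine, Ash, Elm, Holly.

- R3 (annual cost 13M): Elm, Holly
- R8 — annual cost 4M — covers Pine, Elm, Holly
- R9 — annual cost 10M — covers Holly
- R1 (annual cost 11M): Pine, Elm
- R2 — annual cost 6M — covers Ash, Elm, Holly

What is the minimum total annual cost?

Choose R8 and R2: together they cover Pine, Ash, Elm, Holly — every station.
Total annual cost: 4 + 6 = 10.

10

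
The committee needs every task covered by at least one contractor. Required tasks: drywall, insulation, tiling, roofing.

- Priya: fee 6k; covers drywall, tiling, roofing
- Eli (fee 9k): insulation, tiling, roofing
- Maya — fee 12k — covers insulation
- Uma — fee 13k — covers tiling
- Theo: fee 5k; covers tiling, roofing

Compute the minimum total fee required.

This is a weighted set-cover instance.
Choose Priya and Eli: together they cover drywall, insulation, tiling, roofing — every task.
Total fee: 6 + 9 = 15.
No cover costs less than 15.

15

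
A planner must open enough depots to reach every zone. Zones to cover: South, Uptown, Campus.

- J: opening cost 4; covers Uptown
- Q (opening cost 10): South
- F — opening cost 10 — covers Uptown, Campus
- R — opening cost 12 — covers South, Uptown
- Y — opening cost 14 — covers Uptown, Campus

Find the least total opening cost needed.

Choose Q and F: together they cover South, Uptown, Campus — every zone.
Total opening cost: 10 + 10 = 20.

20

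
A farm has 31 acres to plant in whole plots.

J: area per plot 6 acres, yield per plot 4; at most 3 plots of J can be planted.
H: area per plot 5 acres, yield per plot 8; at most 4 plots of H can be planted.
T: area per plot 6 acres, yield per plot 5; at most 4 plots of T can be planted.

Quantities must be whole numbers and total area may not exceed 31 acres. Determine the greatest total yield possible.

37

H has the best ratio (8/5); taking only H gives at most 4×8 = 32 (stopped by the supply cap of 4).
Mixing does better — 4×H and 1×T: area 26 ≤ 31, yield 4·8 + 1·5 = 37.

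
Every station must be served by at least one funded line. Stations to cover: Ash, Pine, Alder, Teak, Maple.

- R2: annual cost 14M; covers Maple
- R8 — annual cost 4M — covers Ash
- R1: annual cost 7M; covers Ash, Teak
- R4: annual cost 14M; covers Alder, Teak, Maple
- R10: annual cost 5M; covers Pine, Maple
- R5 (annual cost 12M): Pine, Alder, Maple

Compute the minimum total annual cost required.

19

The greedy cost-per-new-station heuristic would pick R10, R1, and R5 for 24, but a cheaper cover exists.
Choose R1 and R5: together they cover Ash, Pine, Alder, Teak, Maple — every station.
Total annual cost: 7 + 12 = 19.
No cover costs less than 19.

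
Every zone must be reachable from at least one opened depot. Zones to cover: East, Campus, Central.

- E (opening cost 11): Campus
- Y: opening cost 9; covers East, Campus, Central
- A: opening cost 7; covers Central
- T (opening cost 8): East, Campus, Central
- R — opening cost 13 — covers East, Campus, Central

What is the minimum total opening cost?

T alone covers East, Campus, Central — every zone.
Total opening cost: 8.
No cover costs less than 8.

8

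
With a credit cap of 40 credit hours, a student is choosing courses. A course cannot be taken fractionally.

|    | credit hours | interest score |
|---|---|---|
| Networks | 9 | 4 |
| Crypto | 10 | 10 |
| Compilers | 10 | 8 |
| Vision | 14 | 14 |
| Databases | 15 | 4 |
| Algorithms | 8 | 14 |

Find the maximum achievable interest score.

38

Crypto + Vision + Algorithms: credit hours 10 + 14 + 8 = 32 ≤ 40, interest score 10 + 14 + 14 = 38.
Compilers + Vision + Algorithms: credit hours 10 + 14 + 8 = 32 ≤ 40, interest score 8 + 14 + 14 = 36.
Networks + Crypto + Compilers + Algorithms: credit hours 9 + 10 + 10 + 8 = 37 ≤ 40, interest score 4 + 10 + 8 + 14 = 36.
Best is Crypto, Vision, and Algorithms with total interest score 38.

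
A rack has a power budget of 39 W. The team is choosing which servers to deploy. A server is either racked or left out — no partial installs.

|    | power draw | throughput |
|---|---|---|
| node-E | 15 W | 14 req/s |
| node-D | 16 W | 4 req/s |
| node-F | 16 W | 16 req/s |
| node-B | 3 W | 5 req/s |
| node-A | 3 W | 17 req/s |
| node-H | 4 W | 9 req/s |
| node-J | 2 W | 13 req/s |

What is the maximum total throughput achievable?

65

This is an integer program with binary decision variables.
Take node-E, node-F, node-B, node-A, and node-J: power draw 15 + 16 + 3 + 3 + 2 = 39 ≤ 39, throughput 14 + 16 + 5 + 17 + 13 = 65.
No other feasible combination does better.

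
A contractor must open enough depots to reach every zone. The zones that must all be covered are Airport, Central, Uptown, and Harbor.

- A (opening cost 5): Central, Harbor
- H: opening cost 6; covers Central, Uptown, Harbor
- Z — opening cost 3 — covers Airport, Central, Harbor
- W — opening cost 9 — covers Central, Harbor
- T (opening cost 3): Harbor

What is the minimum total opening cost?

9

Choose H and Z: together they cover Airport, Central, Uptown, Harbor — every zone.
Total opening cost: 6 + 3 = 9.
No cover costs less than 9.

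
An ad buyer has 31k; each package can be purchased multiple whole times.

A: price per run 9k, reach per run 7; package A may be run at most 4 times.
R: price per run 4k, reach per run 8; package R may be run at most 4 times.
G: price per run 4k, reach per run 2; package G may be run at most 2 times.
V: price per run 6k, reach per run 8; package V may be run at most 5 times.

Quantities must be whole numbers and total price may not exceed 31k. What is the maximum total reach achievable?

48

Take 3×R and 3×V: price 30 ≤ 31, reach 3·8 + 3·8 = 48.
No other integer combination yields more.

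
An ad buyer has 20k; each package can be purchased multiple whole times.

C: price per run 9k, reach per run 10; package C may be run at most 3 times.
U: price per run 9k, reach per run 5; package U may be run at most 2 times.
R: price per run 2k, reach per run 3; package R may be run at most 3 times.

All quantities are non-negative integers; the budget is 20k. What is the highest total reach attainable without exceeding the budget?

23

2×C and 1×R: price 20 ≤ 20, reach 2·10 + 1·3 = 23.
2×C: price 18 ≤ 20, reach 2·10 = 20.
Best is 23.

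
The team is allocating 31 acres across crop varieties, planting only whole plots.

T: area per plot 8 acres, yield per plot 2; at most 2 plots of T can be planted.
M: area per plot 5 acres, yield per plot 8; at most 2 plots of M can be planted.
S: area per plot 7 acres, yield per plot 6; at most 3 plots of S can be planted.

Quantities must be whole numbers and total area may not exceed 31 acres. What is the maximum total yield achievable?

This is a bounded integer knapsack.
2×M and 2×S: area 24 ≤ 31, yield 2·8 + 2·6 = 28.
2×M and 3×S: area 31 ≤ 31, yield 2·8 + 3·6 = 34.
Best is 34.

34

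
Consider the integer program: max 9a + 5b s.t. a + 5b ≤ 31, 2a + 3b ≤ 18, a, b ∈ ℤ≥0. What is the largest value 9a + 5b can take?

(a,b)=(9,0): 1·9+5·0=9≤31, 2·9+3·0=18≤18, objective 81.
(a,b)=(8,0): 1·8+5·0=8≤31, 2·8+3·0=16≤18, objective 72.
No feasible integer point exceeds 81.

81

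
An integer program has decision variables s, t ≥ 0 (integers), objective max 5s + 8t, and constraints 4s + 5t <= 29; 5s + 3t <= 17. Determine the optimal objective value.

40

The continuous relaxation peaks at (0, 5.67) with value 45.33; rounding to a feasible lattice point costs some objective.
(s,t)=(0,5): 4·0+5·5=25≤29, 5·0+3·5=15≤17, objective 40.
(s,t)=(1,4): 4·1+5·4=24≤29, 5·1+3·4=17≤17, objective 37.
(s,t)=(0,4): 4·0+5·4=20≤29, 5·0+3·4=12≤17, objective 32.
Maximum is 40 at (s,t)=(0,5).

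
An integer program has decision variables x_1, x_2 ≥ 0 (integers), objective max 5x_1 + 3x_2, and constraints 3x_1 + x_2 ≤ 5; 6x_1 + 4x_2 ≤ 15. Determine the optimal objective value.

11

(x_1,x_2)=(1,2): 3·1+1·2=5≤5, 6·1+4·2=14≤15, objective 11.
(x_1,x_2)=(0,3): 3·0+1·3=3≤5, 6·0+4·3=12≤15, objective 9.
(x_1,x_2)=(1,1): 3·1+1·1=4≤5, 6·1+4·1=10≤15, objective 8.
The best lattice point is (1,2), giving 11.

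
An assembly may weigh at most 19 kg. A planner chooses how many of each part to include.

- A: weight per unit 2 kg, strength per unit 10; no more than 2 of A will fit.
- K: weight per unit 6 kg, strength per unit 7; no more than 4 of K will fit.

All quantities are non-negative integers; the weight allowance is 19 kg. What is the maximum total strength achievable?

A has the best ratio (10/2); taking only A gives at most 2×10 = 20 (stopped by the supply cap of 2).
Mixing does better — 2×A and 2×K: weight 16 ≤ 19, strength 2·10 + 2·7 = 34.

34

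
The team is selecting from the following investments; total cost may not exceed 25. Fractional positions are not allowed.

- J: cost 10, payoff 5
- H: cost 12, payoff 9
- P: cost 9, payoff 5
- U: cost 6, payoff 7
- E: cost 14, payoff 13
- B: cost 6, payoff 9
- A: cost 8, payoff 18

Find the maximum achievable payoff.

This is an integer program with binary decision variables.
Allowing fractional choices, the relaxed optimum would be about 38.6, but investments are indivisible.
U + B + A: cost 6 + 6 + 8 = 20 ≤ 25, payoff 7 + 9 + 18 = 34.
J + B + A: cost 10 + 6 + 8 = 24 ≤ 25, payoff 5 + 9 + 18 = 32.
P + B + A: cost 9 + 6 + 8 = 23 ≤ 25, payoff 5 + 9 + 18 = 32.
Best is U, B, and A with total payoff 34.

34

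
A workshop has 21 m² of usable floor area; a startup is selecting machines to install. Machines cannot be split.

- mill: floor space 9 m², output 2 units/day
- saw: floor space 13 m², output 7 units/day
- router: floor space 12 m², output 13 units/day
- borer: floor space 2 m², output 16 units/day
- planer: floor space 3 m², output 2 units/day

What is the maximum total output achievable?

Take router, borer, and planer: floor space 12 + 2 + 3 = 17 ≤ 21, output 13 + 16 + 2 = 31.
No other feasible combination does better.

31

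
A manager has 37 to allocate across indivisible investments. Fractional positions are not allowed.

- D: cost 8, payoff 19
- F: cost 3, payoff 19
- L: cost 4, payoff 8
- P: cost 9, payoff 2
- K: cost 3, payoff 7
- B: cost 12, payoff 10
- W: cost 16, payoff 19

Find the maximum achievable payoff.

72

Take D, F, L, K, and W: cost 8 + 3 + 4 + 3 + 16 = 34 ≤ 37, payoff 19 + 19 + 8 + 7 + 19 = 72.
No other feasible combination does better.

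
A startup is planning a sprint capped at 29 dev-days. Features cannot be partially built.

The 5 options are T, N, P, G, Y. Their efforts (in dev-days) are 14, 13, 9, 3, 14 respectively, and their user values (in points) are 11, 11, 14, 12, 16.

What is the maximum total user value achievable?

N + P + G: effort 13 + 9 + 3 = 25 ≤ 29, user value 11 + 14 + 12 = 37.
P + G + Y: effort 9 + 3 + 14 = 26 ≤ 29, user value 14 + 12 + 16 = 42.
Best is P, G, and Y with total user value 42.

42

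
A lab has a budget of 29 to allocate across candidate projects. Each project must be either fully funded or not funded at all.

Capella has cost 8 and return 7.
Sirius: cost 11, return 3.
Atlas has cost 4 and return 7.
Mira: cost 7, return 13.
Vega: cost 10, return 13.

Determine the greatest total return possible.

Take Capella, Atlas, Mira, and Vega: cost 8 + 4 + 7 + 10 = 29 ≤ 29, return 7 + 7 + 13 + 13 = 40.
No other feasible combination does better.

40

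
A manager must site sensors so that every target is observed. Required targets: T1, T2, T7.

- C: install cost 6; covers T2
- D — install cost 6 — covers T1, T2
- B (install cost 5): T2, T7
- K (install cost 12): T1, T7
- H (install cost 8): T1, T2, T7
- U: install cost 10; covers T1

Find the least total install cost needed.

8

The greedy cost-per-new-target heuristic would pick B and D for 11, but a cheaper cover exists.
H alone covers T1, T2, T7 — every target.
Total install cost: 8.
No cover costs less than 8.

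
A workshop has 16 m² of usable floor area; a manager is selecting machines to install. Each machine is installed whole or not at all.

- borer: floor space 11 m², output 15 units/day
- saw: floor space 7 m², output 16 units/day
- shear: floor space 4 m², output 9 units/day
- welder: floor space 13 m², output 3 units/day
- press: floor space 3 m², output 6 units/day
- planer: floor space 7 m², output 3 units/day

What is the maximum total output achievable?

This is an integer program with binary decision variables.
Allowing fractional choices, the relaxed optimum would be about 33.7, but machines are indivisible.
saw + shear: floor space 7 + 4 = 11 ≤ 16, output 16 + 9 = 25.
saw + shear + press: floor space 7 + 4 + 3 = 14 ≤ 16, output 16 + 9 + 6 = 31.
Best is saw, shear, and press with total output 31.

31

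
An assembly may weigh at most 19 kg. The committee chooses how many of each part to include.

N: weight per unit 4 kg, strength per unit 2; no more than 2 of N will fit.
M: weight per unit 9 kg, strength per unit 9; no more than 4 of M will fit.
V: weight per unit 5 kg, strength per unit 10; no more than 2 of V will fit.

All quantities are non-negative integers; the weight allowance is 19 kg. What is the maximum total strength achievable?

29

1×M and 2×V: weight 19 ≤ 19, strength 1·9 + 2·10 = 29.
2×N and 2×V: weight 18 ≤ 19, strength 2·2 + 2·10 = 24.
Best is 29.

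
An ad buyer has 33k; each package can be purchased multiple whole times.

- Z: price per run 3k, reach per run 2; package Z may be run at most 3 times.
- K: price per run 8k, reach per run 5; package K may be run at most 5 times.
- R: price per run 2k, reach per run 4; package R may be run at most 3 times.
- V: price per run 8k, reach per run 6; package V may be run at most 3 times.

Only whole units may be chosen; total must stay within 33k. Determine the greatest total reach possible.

32

R has the best ratio (4/2); taking only R gives at most 3×4 = 12 (stopped by the supply cap of 3).
Mixing does better — 1×Z, 3×R, and 3×V: price 33 ≤ 33, reach 1·2 + 3·4 + 3·6 = 32.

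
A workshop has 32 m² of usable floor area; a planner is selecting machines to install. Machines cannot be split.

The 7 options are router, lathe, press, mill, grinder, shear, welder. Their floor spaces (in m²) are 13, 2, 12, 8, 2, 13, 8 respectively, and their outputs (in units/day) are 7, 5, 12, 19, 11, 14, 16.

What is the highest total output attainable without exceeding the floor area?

Take lathe, press, mill, grinder, and welder: floor space 2 + 12 + 8 + 2 + 8 = 32 ≤ 32, output 5 + 12 + 19 + 11 + 16 = 63.
No other feasible combination does better.

63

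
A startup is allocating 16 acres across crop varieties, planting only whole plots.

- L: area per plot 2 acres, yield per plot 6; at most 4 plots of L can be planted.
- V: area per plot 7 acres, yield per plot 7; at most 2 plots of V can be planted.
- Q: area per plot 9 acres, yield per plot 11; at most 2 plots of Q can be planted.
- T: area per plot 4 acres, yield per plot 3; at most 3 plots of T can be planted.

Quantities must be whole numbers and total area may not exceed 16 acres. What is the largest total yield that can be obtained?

This is a bounded integer knapsack.
4×L and 2×T: area 16 ≤ 16, yield 4·6 + 2·3 = 30.
4×L and 1×V: area 15 ≤ 16, yield 4·6 + 1·7 = 31.
Best is 31.

31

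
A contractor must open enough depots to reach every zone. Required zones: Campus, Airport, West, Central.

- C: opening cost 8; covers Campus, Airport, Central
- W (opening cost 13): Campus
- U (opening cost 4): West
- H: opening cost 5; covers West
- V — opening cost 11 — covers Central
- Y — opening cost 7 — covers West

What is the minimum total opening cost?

12

Choose C and U: together they cover Campus, Airport, West, Central — every zone.
Total opening cost: 8 + 4 = 12.
No cover costs less than 12.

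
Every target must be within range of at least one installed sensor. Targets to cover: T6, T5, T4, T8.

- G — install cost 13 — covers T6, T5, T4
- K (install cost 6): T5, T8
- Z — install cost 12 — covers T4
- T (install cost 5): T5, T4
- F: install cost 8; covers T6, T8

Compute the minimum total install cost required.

Choose T and F: together they cover T6, T5, T4, T8 — every target.
Total install cost: 5 + 8 = 13.
No cover costs less than 13.

13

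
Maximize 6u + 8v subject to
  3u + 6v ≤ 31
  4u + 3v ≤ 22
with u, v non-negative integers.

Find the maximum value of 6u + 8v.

(u,v)=(2,4): 3·2+6·4=30≤31, 4·2+3·4=20≤22, objective 44.
(u,v)=(3,3): 3·3+6·3=27≤31, 4·3+3·3=21≤22, objective 42.
(u,v)=(1,4): 3·1+6·4=27≤31, 4·1+3·4=16≤22, objective 38.
(u,v)=(2,3): 3·2+6·3=24≤31, 4·2+3·3=17≤22, objective 36.
No feasible integer point exceeds 44.

44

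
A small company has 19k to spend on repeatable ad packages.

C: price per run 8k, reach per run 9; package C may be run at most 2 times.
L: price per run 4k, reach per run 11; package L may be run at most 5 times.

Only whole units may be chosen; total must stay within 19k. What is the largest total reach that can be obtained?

44

L has the best ratio (11/4); taking only L gives at most 4×11 = 44 (stopped by the price limit).
Optimal: 4×L: price 16 ≤ 19, reach 4·11 = 44.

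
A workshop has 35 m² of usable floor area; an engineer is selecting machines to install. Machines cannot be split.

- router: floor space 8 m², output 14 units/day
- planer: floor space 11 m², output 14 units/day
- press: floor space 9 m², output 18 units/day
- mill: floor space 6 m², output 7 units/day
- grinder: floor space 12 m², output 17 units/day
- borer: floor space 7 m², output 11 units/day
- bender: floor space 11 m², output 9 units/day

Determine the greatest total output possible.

Allowing fractional choices, the relaxed optimum would be about 58.6, but machines are indivisible.
router + planer + press + borer: floor space 8 + 11 + 9 + 7 = 35 ≤ 35, output 14 + 14 + 18 + 11 = 57.
router + press + mill + grinder: floor space 8 + 9 + 6 + 12 = 35 ≤ 35, output 14 + 18 + 7 + 17 = 56.
router + planer + press + mill: floor space 8 + 11 + 9 + 6 = 34 ≤ 35, output 14 + 14 + 18 + 7 = 53.
Best is router, planer, press, and borer with total output 57.

57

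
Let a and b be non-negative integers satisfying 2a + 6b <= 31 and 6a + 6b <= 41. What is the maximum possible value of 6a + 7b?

40

(a,b)=(2,4): 2·2+6·4=28≤31, 6·2+6·4=36≤41, objective 40.
(a,b)=(3,3): 2·3+6·3=24≤31, 6·3+6·3=36≤41, objective 39.
(a,b)=(1,4): 2·1+6·4=26≤31, 6·1+6·4=30≤41, objective 34.
The best lattice point is (2,4), giving 40.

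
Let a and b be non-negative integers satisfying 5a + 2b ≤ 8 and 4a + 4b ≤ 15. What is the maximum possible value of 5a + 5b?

(a,b)=(0,3) is feasible, giving 15.
(a,b)=(0,2) is feasible, giving 10.
The best lattice point is (0,3), giving 15.

15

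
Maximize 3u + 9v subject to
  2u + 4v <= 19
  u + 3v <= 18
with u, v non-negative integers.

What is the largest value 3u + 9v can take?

39

(u,v)=(1,4) is feasible, giving 39.
(u,v)=(0,4) is feasible, giving 36.
(u,v)=(2,3) is feasible, giving 33.
Maximum is 39 at (u,v)=(1,4).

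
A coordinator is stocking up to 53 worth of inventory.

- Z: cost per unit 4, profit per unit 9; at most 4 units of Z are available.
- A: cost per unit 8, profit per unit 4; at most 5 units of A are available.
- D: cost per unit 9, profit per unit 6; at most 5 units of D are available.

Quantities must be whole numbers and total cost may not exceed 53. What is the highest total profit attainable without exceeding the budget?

Z has the best ratio (9/4); taking only Z gives at most 4×9 = 36 (stopped by the supply cap of 4).
Mixing does better — 4×Z and 4×D: cost 52 ≤ 53, profit 4·9 + 4·6 = 60.

60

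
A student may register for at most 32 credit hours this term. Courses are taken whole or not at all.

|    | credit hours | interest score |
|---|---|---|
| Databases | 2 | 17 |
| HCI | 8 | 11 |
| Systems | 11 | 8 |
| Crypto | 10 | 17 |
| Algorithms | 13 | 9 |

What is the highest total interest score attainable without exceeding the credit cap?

Databases + HCI + Systems + Crypto: credit hours 2 + 8 + 11 + 10 = 31 ≤ 32, interest score 17 + 11 + 8 + 17 = 53.
Databases + HCI + Crypto: credit hours 2 + 8 + 10 = 20 ≤ 32, interest score 17 + 11 + 17 = 45.
Best is Databases, HCI, Systems, and Crypto with total interest score 53.

53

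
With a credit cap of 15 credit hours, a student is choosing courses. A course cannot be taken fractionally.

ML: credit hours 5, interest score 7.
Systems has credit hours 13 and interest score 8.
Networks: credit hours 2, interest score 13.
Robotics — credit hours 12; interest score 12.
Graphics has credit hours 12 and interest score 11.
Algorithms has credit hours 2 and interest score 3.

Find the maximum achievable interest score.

25

Networks + Graphics: credit hours 2 + 12 = 14 ≤ 15, interest score 13 + 11 = 24.
Networks + Robotics: credit hours 2 + 12 = 14 ≤ 15, interest score 13 + 12 = 25.
Best is Networks and Robotics with total interest score 25.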